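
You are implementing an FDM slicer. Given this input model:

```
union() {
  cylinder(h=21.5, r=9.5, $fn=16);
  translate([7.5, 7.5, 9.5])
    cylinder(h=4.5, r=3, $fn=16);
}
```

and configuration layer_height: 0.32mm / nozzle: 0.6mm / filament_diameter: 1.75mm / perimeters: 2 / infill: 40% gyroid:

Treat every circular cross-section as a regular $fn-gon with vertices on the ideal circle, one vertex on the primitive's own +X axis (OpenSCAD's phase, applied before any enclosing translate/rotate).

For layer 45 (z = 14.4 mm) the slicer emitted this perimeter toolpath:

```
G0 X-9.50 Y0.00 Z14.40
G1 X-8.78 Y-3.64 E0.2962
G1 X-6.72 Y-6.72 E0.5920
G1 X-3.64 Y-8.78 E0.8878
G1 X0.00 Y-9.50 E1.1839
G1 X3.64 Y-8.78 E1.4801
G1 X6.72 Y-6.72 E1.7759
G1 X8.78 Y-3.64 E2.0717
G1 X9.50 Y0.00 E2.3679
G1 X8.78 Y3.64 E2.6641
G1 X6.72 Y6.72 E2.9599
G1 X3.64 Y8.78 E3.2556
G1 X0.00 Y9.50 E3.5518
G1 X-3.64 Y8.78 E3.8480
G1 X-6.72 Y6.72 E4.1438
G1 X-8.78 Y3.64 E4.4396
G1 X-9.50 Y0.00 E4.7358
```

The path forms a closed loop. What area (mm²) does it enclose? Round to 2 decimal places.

276.48 mm²

Apply the shoelace formula to the sequence of (X, Y) vertices; enclosed area = 276.48 mm².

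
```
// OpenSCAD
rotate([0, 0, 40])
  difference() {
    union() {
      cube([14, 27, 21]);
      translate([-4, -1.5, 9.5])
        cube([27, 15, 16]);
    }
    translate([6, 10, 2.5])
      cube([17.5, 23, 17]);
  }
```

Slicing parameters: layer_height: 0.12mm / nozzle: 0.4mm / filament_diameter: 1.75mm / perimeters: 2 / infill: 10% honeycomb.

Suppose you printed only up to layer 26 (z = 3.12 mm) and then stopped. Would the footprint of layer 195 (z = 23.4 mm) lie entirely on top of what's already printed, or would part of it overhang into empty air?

Compare the two slices. At z = 3.12: the cube (footprint 14×27) is included at this height (area 378.00 mm²); the cube at (-4, -1.5) is absent (z outside [9.5, 25.5]); Taking the union: only the 14×27 cube is present, so the union is just that shape — area = 378.00 mm²; the cube at (6, 10) (footprint 17.5×23) is included at this height (area 402.50 mm²); Taking the first minus the rest: starting from the result so far (378.00 mm²), the 17.5×23 cube at (6, 10) partially overlaps it — only the 136.00 mm² overlap (of its 402.50 mm²) is removed, clipping the outline — area = 242.00 mm²; (whole slice rotated 40° about Z — lengths, areas and connectivity unchanged). At z = 23.4: the cube is not intersected at this z (z outside [0, 21]); the cube at (-4, -1.5) (footprint 27×15) is included at this height (area 405.00 mm²); Taking the union: only the 27×15 cube at (-4, -1.5) is present, so the union is just that shape — area = 405.00 mm²; the cube at (6, 10) is not intersected at this z (z outside [2.5, 19.5]); Taking the first minus the rest: none of the subtracted shapes is present at this height, so that combined region is unchanged — area = 405.00 mm²; (whole slice rotated 40° about Z — lengths, areas and connectivity unchanged). Checking containment: at z = 23.4 the cross-section extends beyond the z = 3.12 cross-section by about 244.00 mm².

part overhangs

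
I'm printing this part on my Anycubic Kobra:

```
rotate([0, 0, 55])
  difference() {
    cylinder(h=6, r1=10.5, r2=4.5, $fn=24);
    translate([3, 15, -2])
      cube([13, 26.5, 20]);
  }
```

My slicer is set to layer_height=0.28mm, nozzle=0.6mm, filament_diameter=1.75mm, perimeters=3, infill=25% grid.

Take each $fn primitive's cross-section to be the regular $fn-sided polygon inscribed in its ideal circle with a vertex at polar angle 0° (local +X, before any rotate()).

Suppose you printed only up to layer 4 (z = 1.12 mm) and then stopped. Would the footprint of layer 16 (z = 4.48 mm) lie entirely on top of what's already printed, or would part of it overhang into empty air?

Compare the two slices. At z = 1.12: the cone: at t=0.187 of its height the radius interpolates to r₁+(r₂−r₁)t = 9.380, giving a regular 24-gon of that circumradius (area = (24/2)·9.380²·sin(360°/24) = 273.26 mm²); the cube at (3, 15) (footprint 13×26.5) is included at this height (area 344.50 mm²); Taking the first minus the rest: starting from the cone (273.26 mm²), the 13×26.5 cube at (3, 15) misses the remaining region (no effect) — area = 273.26 mm²; (rotated 55° about Z; rotation is an isometry so areas/perimeters/island counts are preserved). At z = 4.48: the cone: at t=0.747 of its height the radius interpolates to r₁+(r₂−r₁)t = 6.020, giving a regular 24-gon of that circumradius (area = (24/2)·6.020²·sin(360°/24) = 112.56 mm²); the cube at (3, 15) (footprint 13×26.5) is included at this height (area 344.50 mm²); Taking the first minus the rest: starting from the cone (112.56 mm²), the 13×26.5 cube at (3, 15) misses the remaining region (no effect) — area = 112.56 mm²; (whole slice rotated 55° about Z — lengths, areas and connectivity unchanged). Checking containment: the cross-section at z = 4.48 is a subset of the cross-section at z = 1.12.

entirely on top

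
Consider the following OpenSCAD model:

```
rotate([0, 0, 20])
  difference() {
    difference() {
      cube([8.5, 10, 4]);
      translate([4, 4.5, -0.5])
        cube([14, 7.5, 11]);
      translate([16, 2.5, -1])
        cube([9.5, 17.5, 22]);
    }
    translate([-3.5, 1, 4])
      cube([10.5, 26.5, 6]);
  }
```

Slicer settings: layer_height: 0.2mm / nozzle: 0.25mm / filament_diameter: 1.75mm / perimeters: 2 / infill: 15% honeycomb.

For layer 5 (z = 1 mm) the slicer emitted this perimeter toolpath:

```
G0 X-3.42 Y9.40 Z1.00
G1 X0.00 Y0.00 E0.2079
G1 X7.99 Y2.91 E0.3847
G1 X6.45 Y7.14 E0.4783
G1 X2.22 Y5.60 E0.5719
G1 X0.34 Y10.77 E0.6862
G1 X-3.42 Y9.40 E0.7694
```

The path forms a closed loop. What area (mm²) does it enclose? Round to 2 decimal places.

Apply the shoelace formula to the sequence of (X, Y) vertices; enclosed area = 60.29 mm².

60.29 mm²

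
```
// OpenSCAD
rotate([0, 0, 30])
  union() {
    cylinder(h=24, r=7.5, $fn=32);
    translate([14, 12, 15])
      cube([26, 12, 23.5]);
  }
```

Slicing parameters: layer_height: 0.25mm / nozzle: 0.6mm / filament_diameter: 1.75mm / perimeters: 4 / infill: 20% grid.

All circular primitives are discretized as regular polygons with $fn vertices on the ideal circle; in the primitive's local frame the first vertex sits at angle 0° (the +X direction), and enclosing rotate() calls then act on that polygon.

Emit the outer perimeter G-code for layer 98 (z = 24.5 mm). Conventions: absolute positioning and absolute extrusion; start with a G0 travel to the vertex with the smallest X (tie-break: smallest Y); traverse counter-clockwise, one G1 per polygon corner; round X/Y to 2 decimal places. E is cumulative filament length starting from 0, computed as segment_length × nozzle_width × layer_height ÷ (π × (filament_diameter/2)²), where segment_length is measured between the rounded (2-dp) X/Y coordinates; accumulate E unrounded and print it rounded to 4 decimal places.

At z = 24.5 mm: the cylinder is absent (z outside [0, 24]); the cube at (14, 12) (footprint 26×12) is included at this height; Combining (union): only the 26×12 cube at (14, 12) is present, so the union is just that shape — 1 connected region; (whole slice rotated 30° about Z — lengths, areas and connectivity unchanged). The outline is a single polygon with 4 vertices. Extrusion per mm of travel: 0.6 × 0.25 / (π × 0.875²) = 0.062363. Accumulating E over each segment gives final E = 4.7397.

G0 X0.12 Y27.78 Z24.50
G1 X6.12 Y17.39 E0.7482
G1 X28.64 Y30.39 E2.3698
G1 X22.64 Y40.78 E3.1181
G1 X0.12 Y27.78 E4.7397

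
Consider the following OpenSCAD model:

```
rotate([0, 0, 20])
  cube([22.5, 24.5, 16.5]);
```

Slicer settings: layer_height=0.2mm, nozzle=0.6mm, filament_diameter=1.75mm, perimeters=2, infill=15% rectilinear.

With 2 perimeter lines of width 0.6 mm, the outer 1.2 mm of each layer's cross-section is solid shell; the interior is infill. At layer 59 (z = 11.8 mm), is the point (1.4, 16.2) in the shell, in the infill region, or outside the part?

infill

At z = 11.8 mm: the cube is present — its section is the full 22.5×24.5 rectangle; (rotated 20° about Z; rotation is an isometry so areas/perimeters/island counts are preserved). Overall, the cross-section is a single solid region. Undo the 20° rotation: the query point maps to (6.856, 14.744) in the un-rotated model frame. The nearest boundary edge runs (0.00, 24.50)→(0.00, 0.00); distance from the point to it = 6.86 mm. The point is inside the cross-section and 6.86 mm from the nearest boundary — more than the 1.2 mm shell width (2 × 0.6), so it's in the infill interior.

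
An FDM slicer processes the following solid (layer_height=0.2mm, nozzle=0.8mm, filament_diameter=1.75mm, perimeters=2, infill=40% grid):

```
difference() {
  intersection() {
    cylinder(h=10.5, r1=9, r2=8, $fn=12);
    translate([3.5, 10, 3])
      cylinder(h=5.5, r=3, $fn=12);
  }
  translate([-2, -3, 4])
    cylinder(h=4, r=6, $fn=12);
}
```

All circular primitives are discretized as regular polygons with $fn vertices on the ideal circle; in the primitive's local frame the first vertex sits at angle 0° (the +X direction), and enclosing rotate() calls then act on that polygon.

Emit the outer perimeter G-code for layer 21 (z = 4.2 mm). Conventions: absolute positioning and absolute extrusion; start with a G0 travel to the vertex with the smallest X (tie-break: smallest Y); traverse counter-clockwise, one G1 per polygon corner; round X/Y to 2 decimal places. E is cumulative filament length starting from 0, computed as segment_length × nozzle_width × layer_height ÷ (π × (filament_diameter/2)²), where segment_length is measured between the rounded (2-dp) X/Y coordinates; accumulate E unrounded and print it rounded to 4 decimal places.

At z = 4.2 mm: the cone: at t=0.400 of its height the radius interpolates to r₁+(r₂−r₁)t = 8.600, giving a regular 12-gon of that circumradius; the r=3 cylinder at (3.5, 10) gives a regular 12-gon of circumradius 3 (constant along its height); After intersecting: the r=3 cylinder at (3.5, 10) partially overlaps the cone; clipping to the common part keeps 1.67 mm² — 1 connected region; the r=6 cylinder at (-2, -3) contributes a regular 12-gon of circumradius 6; Subtracting the remaining from the first: starting from that combined region, the r=6 cylinder at (-2, -3) misses the remaining region (no effect) — 1 connected region. The outline is a single polygon with 5 vertices. Extrusion per mm of travel: 0.8 × 0.2 / (π × 0.875²) = 0.066520. Accumulating E over each segment gives final E = 0.4937.

G0 X1.10 Y8.31 Z4.20
G1 X2.00 Y7.40 E0.0851
G1 X3.50 Y7.00 E0.1884
G1 X4.48 Y7.26 E0.2559
G1 X4.30 Y7.45 E0.2733
G1 X1.10 Y8.31 E0.4937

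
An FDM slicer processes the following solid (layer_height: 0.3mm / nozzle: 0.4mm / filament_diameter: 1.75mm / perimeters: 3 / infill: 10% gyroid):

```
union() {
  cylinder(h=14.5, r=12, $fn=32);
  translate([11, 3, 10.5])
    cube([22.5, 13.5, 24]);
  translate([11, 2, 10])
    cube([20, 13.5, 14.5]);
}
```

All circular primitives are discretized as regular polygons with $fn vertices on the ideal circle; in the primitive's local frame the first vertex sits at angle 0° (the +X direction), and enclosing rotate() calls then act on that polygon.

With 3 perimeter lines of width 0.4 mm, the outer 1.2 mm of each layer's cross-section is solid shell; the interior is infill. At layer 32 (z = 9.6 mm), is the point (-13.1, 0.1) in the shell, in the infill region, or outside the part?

outside

At z = 9.6 mm: the r=12 cylinder contributes a regular 32-gon of circumradius 12; the cube at (11, 3) is not intersected at this z (z outside [10.5, 34.5]); the cube at (11, 2) does not reach this height (z outside [10, 24.5]); Merging all regions: only the r=12 cylinder is present, so the union is just that shape — 1 connected region. Overall, the cross-section is a single solid region. The nearest boundary edge runs (-11.77, 2.34)→(-12.00, 0.00); distance from the point to it = 1.10 mm. The point is not inside any of the regions above, so it lies outside the cross-section (1.10 mm from the nearest boundary).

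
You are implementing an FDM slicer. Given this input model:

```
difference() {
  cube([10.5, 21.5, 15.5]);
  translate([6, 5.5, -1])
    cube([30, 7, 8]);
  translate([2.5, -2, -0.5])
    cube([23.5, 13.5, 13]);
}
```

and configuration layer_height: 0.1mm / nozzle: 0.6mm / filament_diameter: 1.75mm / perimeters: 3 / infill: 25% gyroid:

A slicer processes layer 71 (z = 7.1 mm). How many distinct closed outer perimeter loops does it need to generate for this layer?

1

At z = 7.1 mm: the 10.5×21.5 cube contributes its full rectangle; the cube at (6, 5.5) does not reach this height (z outside [-1, 7]); the cube at (2.5, -2) (footprint 23.5×13.5) is included at this height; Subtracting the remaining from the first: starting from the 10.5×21.5 cube, the 23.5×13.5 cube at (2.5, -2) partially overlaps it — only the 92.00 mm² overlap (of its 317.25 mm²) is removed, clipping the outline — 1 connected region. The result has 1 disconnected region.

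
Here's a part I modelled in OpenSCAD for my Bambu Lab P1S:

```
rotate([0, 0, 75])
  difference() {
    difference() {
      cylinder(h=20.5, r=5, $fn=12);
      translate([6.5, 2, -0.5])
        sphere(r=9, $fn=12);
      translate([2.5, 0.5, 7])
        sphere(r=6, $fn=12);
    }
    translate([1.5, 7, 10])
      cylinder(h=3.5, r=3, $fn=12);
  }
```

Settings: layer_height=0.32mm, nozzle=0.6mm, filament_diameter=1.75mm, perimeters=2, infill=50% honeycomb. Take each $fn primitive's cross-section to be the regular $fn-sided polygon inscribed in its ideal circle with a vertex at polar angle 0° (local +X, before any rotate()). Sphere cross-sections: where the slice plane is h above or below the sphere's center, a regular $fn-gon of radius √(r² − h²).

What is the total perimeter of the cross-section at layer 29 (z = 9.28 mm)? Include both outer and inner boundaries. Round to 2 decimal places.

At z = 9.28 mm: the r=5 cylinder gives a regular 12-gon of circumradius 5 (constant along its height) (perimeter = 2·12·5.000·sin(180°/12) = 31.06 mm); the sphere at (6.5, 2) is absent (|z−center|=9.780 > r=9); the sphere at (2.5, 0.5): section is a regular 12-gon, circumradius = √(r²−h²) = √(6²−2.28²) = 5.550 (perimeter = 2·12·5.550·sin(180°/12) = 34.47 mm); Subtracting the remaining from the first: starting from the r=5 cylinder, the r=6 sphere at (2.5, 0.5) partially overlaps it — only the 57.07 mm² overlap (of its 92.40 mm²) is removed, clipping the outline — boundary = 28.14 mm; the cylinder at (1.5, 7) is absent (z outside [10, 13.5]); Subtracting the remaining from the first: none of the subtracted shapes is present at this height, so the result so far is unchanged — boundary = 28.14 mm; (rotated 75° about Z; rotation is an isometry so areas/perimeters/island counts are preserved). Overall, the cross-section is a single solid region. Total boundary length (outer) = 28.14 mm.

28.14 mm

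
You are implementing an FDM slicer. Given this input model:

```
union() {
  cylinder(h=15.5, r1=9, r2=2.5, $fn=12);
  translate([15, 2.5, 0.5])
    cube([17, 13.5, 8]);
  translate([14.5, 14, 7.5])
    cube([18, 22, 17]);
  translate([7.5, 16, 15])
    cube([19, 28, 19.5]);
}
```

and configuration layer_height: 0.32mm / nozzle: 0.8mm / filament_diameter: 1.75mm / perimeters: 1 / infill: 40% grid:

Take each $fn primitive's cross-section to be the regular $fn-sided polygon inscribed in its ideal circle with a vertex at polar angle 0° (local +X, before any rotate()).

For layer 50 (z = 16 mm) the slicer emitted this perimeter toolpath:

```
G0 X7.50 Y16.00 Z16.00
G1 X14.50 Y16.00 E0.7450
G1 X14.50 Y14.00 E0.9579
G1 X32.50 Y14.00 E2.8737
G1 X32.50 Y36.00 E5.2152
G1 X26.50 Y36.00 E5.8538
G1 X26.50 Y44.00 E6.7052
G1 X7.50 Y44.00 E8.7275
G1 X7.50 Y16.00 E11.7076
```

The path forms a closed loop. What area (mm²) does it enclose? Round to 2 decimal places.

Apply the shoelace formula to the sequence of (X, Y) vertices; enclosed area = 688.00 mm².

688.00 mm²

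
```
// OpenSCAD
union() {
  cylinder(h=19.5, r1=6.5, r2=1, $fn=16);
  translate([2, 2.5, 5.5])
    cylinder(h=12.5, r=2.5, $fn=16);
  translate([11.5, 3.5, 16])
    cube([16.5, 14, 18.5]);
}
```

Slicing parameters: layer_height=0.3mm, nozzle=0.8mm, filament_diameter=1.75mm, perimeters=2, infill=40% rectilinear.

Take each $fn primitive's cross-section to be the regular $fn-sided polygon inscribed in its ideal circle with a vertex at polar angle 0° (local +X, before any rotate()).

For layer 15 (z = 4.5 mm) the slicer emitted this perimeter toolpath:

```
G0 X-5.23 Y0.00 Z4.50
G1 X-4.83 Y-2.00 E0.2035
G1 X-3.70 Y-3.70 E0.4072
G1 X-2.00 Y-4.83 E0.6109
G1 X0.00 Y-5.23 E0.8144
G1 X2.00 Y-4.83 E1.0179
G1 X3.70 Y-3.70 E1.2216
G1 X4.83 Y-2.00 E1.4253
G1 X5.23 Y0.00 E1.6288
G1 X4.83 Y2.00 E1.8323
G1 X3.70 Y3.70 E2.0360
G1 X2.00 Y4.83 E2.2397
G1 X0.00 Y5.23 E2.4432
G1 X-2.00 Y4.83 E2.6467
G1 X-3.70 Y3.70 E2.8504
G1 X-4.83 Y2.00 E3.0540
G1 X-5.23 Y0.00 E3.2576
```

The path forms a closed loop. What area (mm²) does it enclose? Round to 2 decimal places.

83.72 mm²

Apply the shoelace formula to the sequence of (X, Y) vertices; enclosed area = 83.72 mm².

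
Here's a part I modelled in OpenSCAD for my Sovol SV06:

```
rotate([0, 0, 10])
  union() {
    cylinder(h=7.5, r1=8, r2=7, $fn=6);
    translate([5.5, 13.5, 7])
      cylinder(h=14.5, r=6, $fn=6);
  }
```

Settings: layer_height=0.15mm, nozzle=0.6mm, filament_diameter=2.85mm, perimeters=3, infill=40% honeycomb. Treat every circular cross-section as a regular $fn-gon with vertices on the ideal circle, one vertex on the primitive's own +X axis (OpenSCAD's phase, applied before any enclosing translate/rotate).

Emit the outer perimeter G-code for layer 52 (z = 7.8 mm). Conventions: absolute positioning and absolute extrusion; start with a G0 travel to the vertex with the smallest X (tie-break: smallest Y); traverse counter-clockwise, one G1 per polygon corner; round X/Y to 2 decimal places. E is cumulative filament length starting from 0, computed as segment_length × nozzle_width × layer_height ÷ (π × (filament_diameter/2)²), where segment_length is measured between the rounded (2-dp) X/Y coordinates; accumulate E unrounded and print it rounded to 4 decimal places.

At z = 7.8 mm: the cone is absent (z outside [0, 7.5]); the r=6 cylinder at (5.5, 13.5) contributes a regular 6-gon of circumradius 6; Combining (union): only the r=6 cylinder at (5.5, 13.5) is present, so the union is just that shape — 1 connected region; (rotated 10° about Z; rotation is an isometry so areas/perimeters/island counts are preserved). The outline is a single polygon with 6 vertices. Extrusion per mm of travel: 0.6 × 0.15 / (π × 1.425²) = 0.014108. Accumulating E over each segment gives final E = 0.5080.

G0 X-2.84 Y13.21 Z7.80
G1 X1.02 Y8.61 E0.0847
G1 X6.93 Y9.65 E0.1694
G1 X8.98 Y15.29 E0.2540
G1 X5.12 Y19.89 E0.3388
G1 X-0.78 Y18.85 E0.4233
G1 X-2.84 Y13.21 E0.5080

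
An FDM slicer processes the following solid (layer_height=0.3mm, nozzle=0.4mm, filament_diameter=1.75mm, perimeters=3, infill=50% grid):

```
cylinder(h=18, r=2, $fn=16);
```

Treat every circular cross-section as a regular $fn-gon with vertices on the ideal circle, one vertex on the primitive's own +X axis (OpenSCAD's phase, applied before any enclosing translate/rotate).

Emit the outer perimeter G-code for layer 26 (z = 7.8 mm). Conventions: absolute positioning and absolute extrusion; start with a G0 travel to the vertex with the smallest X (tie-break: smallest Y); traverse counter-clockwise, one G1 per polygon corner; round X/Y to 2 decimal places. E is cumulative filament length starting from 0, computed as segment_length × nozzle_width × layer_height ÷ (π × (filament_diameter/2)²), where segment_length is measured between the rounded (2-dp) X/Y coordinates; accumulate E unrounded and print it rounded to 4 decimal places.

At z = 7.8 mm: the r=2 cylinder gives a regular 16-gon of circumradius 2 (constant along its height). The outline is a single polygon with 16 vertices. Extrusion per mm of travel: 0.4 × 0.3 / (π × 0.875²) = 0.049890. Accumulating E over each segment gives final E = 0.6231.

G0 X-2.00 Y0.00 Z7.80
G1 X-1.85 Y-0.77 E0.0391
G1 X-1.41 Y-1.41 E0.0779
G1 X-0.77 Y-1.85 E0.1166
G1 X0.00 Y-2.00 E0.1558
G1 X0.77 Y-1.85 E0.1949
G1 X1.41 Y-1.41 E0.2337
G1 X1.85 Y-0.77 E0.2724
G1 X2.00 Y0.00 E0.3115
G1 X1.85 Y0.77 E0.3507
G1 X1.41 Y1.41 E0.3894
G1 X0.77 Y1.85 E0.4282
G1 X0.00 Y2.00 E0.4673
G1 X-0.77 Y1.85 E0.5064
G1 X-1.41 Y1.41 E0.5452
G1 X-1.85 Y0.77 E0.5839
G1 X-2.00 Y0.00 E0.6231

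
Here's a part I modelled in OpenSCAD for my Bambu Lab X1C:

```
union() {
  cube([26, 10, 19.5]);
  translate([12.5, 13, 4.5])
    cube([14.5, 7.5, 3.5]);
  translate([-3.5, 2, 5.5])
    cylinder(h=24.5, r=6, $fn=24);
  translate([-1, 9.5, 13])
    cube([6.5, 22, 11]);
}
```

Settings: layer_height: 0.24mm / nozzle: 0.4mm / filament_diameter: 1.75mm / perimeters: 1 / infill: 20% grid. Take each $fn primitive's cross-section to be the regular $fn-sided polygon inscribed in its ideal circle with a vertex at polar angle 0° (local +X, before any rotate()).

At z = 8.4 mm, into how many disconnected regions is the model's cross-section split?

At z = 8.4 mm: the cube is present — its section is the full 26×10 rectangle; the cube at (12.5, 13) is absent (z outside [4.5, 8]); the r=6 cylinder at (-3.5, 2) contributes a regular 24-gon of circumradius 6; the cube at (-1, 9.5) does not reach this height (z outside [13, 24]); Combining (union): the regions partially overlap (shared area 13.05 mm²), so overlapping operands fuse into one piece — 1 connected region. The result has 1 disconnected region.

1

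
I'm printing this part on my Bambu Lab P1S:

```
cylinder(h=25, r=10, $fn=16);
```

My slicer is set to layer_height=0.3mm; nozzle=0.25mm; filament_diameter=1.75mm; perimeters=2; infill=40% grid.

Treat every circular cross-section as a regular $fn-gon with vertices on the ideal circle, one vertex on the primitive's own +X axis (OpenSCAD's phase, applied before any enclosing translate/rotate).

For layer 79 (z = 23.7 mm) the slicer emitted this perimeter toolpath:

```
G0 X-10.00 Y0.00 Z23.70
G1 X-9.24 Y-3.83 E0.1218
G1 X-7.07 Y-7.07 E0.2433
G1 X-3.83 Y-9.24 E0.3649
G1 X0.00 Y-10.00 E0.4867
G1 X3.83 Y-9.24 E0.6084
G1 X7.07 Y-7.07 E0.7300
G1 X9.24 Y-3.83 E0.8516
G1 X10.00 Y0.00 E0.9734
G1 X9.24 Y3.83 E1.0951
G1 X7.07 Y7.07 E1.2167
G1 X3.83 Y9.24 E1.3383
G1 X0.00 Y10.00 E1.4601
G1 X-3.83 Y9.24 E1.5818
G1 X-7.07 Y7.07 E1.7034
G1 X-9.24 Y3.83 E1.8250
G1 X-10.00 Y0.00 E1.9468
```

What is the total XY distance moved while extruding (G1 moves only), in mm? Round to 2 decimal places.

62.43 mm

Sum the Euclidean lengths of each G1 segment: total = 62.43 mm.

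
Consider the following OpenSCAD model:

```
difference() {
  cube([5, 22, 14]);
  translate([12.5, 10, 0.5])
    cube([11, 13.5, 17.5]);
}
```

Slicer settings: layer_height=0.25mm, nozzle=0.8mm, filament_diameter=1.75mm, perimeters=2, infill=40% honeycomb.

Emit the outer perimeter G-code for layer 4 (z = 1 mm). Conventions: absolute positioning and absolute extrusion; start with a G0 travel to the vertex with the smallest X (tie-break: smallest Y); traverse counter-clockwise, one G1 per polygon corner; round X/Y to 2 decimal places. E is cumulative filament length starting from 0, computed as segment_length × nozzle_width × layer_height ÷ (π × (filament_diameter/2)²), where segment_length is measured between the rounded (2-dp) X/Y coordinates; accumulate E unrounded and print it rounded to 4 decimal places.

G0 X0.00 Y0.00 Z1.00
G1 X5.00 Y0.00 E0.4158
G1 X5.00 Y22.00 E2.2451
G1 X0.00 Y22.00 E2.6608
G1 X0.00 Y0.00 E4.4901

At z = 1 mm: the cube is present — its section is the full 5×22 rectangle; the cube at (12.5, 10) (footprint 11×13.5) is included at this height; Taking the first minus the rest: starting from the 5×22 cube, the 11×13.5 cube at (12.5, 10) misses the remaining region (no effect) — 1 connected region. The outline is a single polygon with 4 vertices. Extrusion per mm of travel: 0.8 × 0.25 / (π × 0.875²) = 0.083150. Accumulating E over each segment gives final E = 4.4901.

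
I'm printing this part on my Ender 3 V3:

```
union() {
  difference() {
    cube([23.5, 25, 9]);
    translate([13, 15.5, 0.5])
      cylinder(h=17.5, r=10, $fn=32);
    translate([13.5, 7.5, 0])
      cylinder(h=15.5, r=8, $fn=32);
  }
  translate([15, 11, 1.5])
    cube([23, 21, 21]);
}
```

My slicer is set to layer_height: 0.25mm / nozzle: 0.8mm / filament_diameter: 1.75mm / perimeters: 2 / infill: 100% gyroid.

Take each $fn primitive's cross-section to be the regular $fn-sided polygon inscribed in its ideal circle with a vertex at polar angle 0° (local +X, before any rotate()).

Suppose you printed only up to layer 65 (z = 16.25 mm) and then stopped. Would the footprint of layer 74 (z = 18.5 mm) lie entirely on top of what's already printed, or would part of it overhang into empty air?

entirely on top

Compare the two slices. At z = 16.25: the cube is not intersected at this z (z outside [0, 9]); the cylinder at (13, 15.5): section is a regular 32-gon, circumradius r=10 (area = (32/2)·10.000²·sin(360°/32) = 312.14 mm²); the cylinder at (13.5, 7.5) is absent (z outside [0, 15.5]); Subtracting the remaining from the first: the first operand is absent here, so nothing remains; the cube at (15, 11) (footprint 23×21) is included at this height (area 483.00 mm²); Taking the union: only the 23×21 cube at (15, 11) is present, so the union is just that shape — area = 483.00 mm². At z = 18.5: the cube is not intersected at this z (z outside [0, 9]); the cylinder at (13, 15.5) is absent (z outside [0.5, 18]); the cylinder at (13.5, 7.5) is not intersected at this z (z outside [0, 15.5]); Subtracting the remaining from the first: the first operand is absent here, so nothing remains; the 23×21 cube at (15, 11) contributes its full rectangle (area 483.00 mm²); Combining (union): only the 23×21 cube at (15, 11) is present, so the union is just that shape — area = 483.00 mm². Checking containment: the cross-section at z = 18.5 is a subset of the cross-section at z = 16.25.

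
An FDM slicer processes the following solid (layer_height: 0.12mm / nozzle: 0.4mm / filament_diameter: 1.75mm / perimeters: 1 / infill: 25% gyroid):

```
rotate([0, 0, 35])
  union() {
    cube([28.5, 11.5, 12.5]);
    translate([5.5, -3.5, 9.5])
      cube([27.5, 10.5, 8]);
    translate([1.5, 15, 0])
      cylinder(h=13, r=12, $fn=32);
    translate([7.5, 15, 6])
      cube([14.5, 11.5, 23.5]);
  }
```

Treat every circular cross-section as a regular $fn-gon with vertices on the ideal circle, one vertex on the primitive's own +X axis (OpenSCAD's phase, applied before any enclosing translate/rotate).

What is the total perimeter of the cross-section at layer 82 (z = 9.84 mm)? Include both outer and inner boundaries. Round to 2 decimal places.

At z = 9.84 mm: the 28.5×11.5 cube contributes its full rectangle (perimeter 80.00 mm); the cube at (5.5, -3.5) (footprint 27.5×10.5) is included at this height (perimeter 76.00 mm); the cylinder at (1.5, 15): section is a regular 32-gon, circumradius r=12 (perimeter = 2·32·12.000·sin(180°/32) = 75.28 mm); the cube at (7.5, 15) is present — its section is the full 14.5×11.5 rectangle (perimeter 52.00 mm); Taking the union: the regions partially overlap (shared area 288.50 mm²), so the edge portions inside another operand are dropped and the merged outline is re-measured after clipping — boundary = 156.39 mm; (rotated 35° about Z; rotation is an isometry so areas/perimeters/island counts are preserved). Overall, the cross-section is a single solid region. Total boundary length (outer) = 156.39 mm.

156.39 mm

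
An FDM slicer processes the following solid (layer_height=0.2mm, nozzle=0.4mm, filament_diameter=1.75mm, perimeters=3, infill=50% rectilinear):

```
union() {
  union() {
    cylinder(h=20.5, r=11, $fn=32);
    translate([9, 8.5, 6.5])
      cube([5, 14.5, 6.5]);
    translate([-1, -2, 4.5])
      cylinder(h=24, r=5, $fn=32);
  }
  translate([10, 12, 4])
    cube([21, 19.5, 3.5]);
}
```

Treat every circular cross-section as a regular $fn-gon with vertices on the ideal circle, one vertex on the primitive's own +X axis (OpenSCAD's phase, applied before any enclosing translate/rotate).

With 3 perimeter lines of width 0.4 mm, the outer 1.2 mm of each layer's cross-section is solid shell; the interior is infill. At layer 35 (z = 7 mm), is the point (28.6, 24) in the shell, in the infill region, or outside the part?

infill

At z = 7 mm: the cylinder: section is a regular 32-gon, circumradius r=11; the 5×14.5 cube at (9, 8.5) contributes its full rectangle; the r=5 cylinder at (-1, -2) contributes a regular 32-gon of circumradius 5; Taking the union: the regions partially overlap (shared area 78.04 mm²), so overlapping operands fuse into one piece — 2 connected regions; the 21×19.5 cube at (10, 12) contributes its full rectangle; Merging all regions: the regions partially overlap (shared area 44.00 mm²), so overlapping operands fuse into one piece — 2 connected regions. Overall, the cross-section has 2 separate islands. The nearest boundary edge runs (31.00, 31.50)→(31.00, 12.00); distance from the point to it = 2.40 mm. (Shell/infill is judged within the island containing the point — the largest one.) The point is inside the cross-section and 2.40 mm from the nearest boundary — more than the 1.2 mm shell width (3 × 0.4), so it's in the infill interior.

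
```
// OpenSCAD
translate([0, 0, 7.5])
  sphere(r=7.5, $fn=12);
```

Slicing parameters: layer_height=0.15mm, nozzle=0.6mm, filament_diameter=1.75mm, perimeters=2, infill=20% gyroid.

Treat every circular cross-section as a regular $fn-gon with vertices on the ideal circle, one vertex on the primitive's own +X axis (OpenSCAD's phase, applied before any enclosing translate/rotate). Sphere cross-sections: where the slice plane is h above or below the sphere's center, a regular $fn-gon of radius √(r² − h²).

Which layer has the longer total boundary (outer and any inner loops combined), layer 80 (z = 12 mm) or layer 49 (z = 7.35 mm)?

Layer 80 (z = 12): the r=7.5 sphere contributes a regular 12-gon of circumradius √(7.5²−4.5²) = 6.000 (perimeter = 2·12·6.000·sin(180°/12) = 37.27 mm). So its perimeter = 37.27 mm. Layer 49 (z = 7.35): the sphere: section is a regular 12-gon, circumradius = √(r²−h²) = √(7.5²−0.15²) = 7.498 (perimeter = 2·12·7.498·sin(180°/12) = 46.58 mm). So its perimeter = 46.58 mm. Layer 49 is larger (46.58 vs 37.27 mm).

layer 49 (z = 7.35 mm)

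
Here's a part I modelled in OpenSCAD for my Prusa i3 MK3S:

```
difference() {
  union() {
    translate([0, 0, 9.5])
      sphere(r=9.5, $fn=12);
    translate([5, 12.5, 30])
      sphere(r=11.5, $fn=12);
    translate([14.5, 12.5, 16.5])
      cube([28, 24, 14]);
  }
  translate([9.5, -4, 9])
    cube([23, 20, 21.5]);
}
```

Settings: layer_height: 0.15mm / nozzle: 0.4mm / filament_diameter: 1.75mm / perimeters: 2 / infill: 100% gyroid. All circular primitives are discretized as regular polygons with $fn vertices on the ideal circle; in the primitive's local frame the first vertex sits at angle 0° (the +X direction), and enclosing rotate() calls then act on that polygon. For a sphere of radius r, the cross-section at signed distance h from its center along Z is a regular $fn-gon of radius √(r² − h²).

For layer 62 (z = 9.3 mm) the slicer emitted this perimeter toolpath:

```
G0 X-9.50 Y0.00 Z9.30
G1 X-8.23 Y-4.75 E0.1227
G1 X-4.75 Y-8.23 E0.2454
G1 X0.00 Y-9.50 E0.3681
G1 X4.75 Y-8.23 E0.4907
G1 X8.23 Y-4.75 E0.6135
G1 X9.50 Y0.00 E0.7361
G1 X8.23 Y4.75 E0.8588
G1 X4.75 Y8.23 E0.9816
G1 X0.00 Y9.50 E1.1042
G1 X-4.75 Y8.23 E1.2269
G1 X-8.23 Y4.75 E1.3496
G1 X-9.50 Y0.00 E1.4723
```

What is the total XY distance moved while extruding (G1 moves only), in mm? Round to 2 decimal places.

Sum the Euclidean lengths of each G1 segment: total = 59.02 mm.

59.02 mm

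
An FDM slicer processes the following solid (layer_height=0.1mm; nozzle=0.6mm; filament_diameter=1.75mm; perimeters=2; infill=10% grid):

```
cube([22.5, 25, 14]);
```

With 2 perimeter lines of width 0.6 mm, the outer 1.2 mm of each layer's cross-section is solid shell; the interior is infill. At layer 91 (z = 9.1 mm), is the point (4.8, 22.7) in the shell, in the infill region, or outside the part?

infill

At z = 9.1 mm: the cube (footprint 22.5×25) is included at this height. Overall, the cross-section is a single solid region. The nearest boundary edge runs (22.50, 25.00)→(0.00, 25.00); distance from the point to it = 2.30 mm. The point is inside the cross-section and 2.30 mm from the nearest boundary — more than the 1.2 mm shell width (2 × 0.6), so it's in the infill interior.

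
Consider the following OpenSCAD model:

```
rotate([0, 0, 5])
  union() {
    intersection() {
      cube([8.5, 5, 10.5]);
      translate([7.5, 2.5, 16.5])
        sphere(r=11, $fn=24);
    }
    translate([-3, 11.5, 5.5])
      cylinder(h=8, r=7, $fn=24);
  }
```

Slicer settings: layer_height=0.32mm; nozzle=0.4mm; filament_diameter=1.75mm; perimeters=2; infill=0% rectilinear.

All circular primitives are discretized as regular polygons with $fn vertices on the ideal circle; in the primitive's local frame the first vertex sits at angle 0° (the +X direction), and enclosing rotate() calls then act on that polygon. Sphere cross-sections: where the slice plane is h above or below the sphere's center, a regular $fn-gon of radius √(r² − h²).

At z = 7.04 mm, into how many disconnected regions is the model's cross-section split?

At z = 7.04 mm: the 8.5×5 cube contributes its full rectangle; the r=11 sphere at (7.5, 2.5) slices to a regular 24-gon of circumradius 5.613 (√(r²−h²) with h=9.46 from center); Taking the intersection: the r=11 sphere at (7.5, 2.5) partially overlaps the 8.5×5 cube; clipping to the common part keeps 31.93 mm² — 1 connected region; the r=7 cylinder at (-3, 11.5) contributes a regular 24-gon of circumradius 7; Taking the union: the 2 present regions are separate (no shared area or edge), so areas and boundary lengths simply add and each stays a separate island — 2 connected regions; (rotated 5° about Z; rotation is an isometry so areas/perimeters/island counts are preserved). The result has 2 disconnected regions.

2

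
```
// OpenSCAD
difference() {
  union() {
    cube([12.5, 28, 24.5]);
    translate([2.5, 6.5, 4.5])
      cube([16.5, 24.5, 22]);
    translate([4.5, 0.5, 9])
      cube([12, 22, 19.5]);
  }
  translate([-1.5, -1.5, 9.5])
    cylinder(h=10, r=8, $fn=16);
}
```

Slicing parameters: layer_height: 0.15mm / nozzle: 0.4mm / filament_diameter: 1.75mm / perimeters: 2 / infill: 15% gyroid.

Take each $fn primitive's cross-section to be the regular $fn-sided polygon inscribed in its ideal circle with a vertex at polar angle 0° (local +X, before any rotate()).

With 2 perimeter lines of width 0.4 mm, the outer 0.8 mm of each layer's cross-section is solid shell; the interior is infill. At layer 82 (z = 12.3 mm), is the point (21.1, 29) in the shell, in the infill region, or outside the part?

At z = 12.3 mm: the 12.5×28 cube contributes its full rectangle; the cube at (2.5, 6.5) is present — its section is the full 16.5×24.5 rectangle; the cube at (4.5, 0.5) (footprint 12×22) is included at this height; Taking the union: the regions partially overlap (shared area 455.00 mm²), so overlapping operands fuse into one piece — 1 connected region; the r=8 cylinder at (-1.5, -1.5) contributes a regular 16-gon of circumradius 8; Subtracting the remaining from the first: starting from that combined region, the r=8 cylinder at (-1.5, -1.5) partially overlaps it — only the 27.68 mm² overlap (of its 195.93 mm²) is removed, clipping the outline — 1 connected region. Overall, the cross-section is a single solid region. The nearest boundary edge runs (19.00, 31.00)→(19.00, 6.50); distance from the point to it = 2.10 mm. The point is not inside any of the regions above, so it lies outside the cross-section (2.10 mm from the nearest boundary).

outside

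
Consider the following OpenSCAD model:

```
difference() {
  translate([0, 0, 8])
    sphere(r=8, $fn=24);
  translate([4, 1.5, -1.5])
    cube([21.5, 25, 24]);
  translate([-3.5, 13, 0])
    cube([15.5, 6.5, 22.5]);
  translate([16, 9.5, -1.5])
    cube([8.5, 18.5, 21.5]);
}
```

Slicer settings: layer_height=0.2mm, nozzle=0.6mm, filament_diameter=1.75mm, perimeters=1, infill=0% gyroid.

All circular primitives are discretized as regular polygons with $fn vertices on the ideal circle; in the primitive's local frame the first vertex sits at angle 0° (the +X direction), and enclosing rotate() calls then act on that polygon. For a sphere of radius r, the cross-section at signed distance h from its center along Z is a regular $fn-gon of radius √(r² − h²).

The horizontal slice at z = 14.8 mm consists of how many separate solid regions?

At z = 14.8 mm: the sphere: section is a regular 24-gon, circumradius = √(r²−h²) = √(8²−6.8²) = 4.214; the cube at (4, 1.5) (footprint 21.5×25) is included at this height; the cube at (-3.5, 13) (footprint 15.5×6.5) is included at this height; the 8.5×18.5 cube at (16, 9.5) contributes its full rectangle; After the difference (first − rest): starting from the r=8 sphere, the 21.5×25 cube at (4, 1.5) misses the remaining region (no effect); the 15.5×6.5 cube at (-3.5, 13) misses the remaining region (no effect); the 8.5×18.5 cube at (16, 9.5) misses the remaining region (no effect) — 1 connected region. The result has 1 disconnected region.

1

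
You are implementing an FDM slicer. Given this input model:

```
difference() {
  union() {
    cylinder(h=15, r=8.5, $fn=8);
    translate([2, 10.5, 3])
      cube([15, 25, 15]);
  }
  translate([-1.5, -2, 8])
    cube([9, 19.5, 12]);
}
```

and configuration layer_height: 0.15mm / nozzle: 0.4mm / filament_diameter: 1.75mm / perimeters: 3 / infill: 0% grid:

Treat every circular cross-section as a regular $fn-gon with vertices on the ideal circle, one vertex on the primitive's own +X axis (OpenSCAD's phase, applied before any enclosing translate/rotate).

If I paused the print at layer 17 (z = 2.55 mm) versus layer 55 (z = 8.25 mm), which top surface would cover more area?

layer 55 (z = 8.25 mm)

Layer 17 (z = 2.55): the r=8.5 cylinder gives a regular 8-gon of circumradius 8.5 (constant along its height) (area = (8/2)·8.500²·sin(360°/8) = 204.35 mm²); the cube at (2, 10.5) is absent (z outside [3, 18]); Merging all regions: only the r=8.5 cylinder is present, so the union is just that shape — area = 204.35 mm²; the cube at (-1.5, -2) is absent (z outside [8, 20]); After the difference (first − rest): none of the subtracted shapes is present at this height, so that combined region is unchanged — area = 204.35 mm². So its area = 204.35 mm². Layer 55 (z = 8.25): the r=8.5 cylinder gives a regular 8-gon of circumradius 8.5 (constant along its height) (area = (8/2)·8.500²·sin(360°/8) = 204.35 mm²); the 15×25 cube at (2, 10.5) contributes its full rectangle (area 375.00 mm²); Combining (union): the 2 present regions are separate (no shared area or edge), so areas and boundary lengths simply add and each stays a separate island — area = 579.35 mm²; the cube at (-1.5, -2) (footprint 9×19.5) is included at this height (area 175.50 mm²); Taking the first minus the rest: starting from the result so far (579.35 mm²), the 9×19.5 cube at (-1.5, -2) partially overlaps it — only the 118.67 mm² overlap (of its 175.50 mm²) is removed, clipping the outline — area = 460.69 mm². So its area = 460.69 mm². Layer 55 is larger (460.69 vs 204.35 mm²).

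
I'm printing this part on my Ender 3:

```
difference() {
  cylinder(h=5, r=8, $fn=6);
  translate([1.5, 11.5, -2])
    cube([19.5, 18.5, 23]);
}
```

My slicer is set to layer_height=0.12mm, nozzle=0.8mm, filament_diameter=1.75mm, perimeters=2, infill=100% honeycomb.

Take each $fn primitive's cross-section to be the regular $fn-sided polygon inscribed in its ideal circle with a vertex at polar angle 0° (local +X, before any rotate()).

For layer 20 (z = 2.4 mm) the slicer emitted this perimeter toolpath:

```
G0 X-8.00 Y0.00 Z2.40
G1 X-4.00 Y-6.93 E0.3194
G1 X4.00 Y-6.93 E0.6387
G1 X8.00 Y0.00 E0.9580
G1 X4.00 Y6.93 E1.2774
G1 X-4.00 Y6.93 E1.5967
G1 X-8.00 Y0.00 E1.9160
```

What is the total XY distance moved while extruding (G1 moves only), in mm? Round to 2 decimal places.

Sum the Euclidean lengths of each G1 segment: total = 48.01 mm.

48.01 mm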